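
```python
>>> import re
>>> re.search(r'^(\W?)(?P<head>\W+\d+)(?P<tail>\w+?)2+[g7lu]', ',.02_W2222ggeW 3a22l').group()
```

',.02_W2222g'

The match spans [0:11] → ',.02_W2222g'.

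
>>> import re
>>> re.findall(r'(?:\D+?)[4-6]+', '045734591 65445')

[' 65445']

The pattern matches one or more of a non-digit (lazy) (non-capturing group); then one or more of a character in [4-6].
With no groups in the pattern, `findall` gives back each whole match — 1 here.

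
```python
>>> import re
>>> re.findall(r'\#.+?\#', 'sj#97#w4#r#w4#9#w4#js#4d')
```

`findall` yields the raw match text (4 of them) because the pattern has no groups.

['#97#', '#r#', '#9#', '#js#']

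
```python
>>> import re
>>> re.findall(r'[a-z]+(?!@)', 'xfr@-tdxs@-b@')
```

The negative lookahead/lookbehind blocks any match where the forbidden context is present.
Matches: at [0:2] → 'xf'; at [5:8] → 'tdx'.
`findall` yields the raw match text (2 of them) because the pattern has no groups.

['xf', 'tdx']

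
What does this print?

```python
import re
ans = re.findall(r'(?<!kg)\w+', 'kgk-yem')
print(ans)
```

The negative lookahead/lookbehind blocks any match where the forbidden context is present.
With no groups in the pattern, `findall` gives back each whole match — 2 here.

['kgk', 'yem']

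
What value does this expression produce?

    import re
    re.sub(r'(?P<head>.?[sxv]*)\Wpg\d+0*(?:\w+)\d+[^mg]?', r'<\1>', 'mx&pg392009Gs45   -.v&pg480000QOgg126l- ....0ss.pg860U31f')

'<mx>  -<.v>- ....<0ss>'

The pattern matches optionally any character, then zero or more of one of [sxv] (captured as 'head'); then a non-word character, then the literal 'pg', then one or more of a digit; then zero or more of a literal '0'; then one or more of a word character (non-capturing group); then one or more of a digit, then optionally any character except [mg].
The replacement refers to a captured group, so each match is rewritten using its own captured text.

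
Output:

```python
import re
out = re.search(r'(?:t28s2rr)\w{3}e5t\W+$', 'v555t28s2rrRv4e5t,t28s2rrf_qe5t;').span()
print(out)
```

The match spans [18:32] → 't28s2rrf_qe5t;'.

(18, 32)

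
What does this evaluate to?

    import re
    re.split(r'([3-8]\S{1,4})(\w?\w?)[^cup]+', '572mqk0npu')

['', '572mq', 'k0', 'pu']

This matches a character in [3-8], then 1 to 4 of a non-whitespace character (captured); then optionally a word character, then optionally a word character (captured); then one or more of any character except [cup].
Matches to split on: at [0:8] → '572mqk0n'.
With a capturing group present, the delimiter's captured portion is kept in the result list.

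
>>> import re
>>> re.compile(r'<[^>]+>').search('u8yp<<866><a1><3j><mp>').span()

(4, 10)

Unlike `match`, `search` isn't anchored — it looks for the pattern anywhere in the string.
The match spans [4:10] → '<<866>'.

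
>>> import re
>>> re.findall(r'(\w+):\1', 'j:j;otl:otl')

`\1` has to match the exact text group 1 already captured.
One capturing group, so `findall` returns just the captured substring from each match — 2 in all.

['j', 'otl']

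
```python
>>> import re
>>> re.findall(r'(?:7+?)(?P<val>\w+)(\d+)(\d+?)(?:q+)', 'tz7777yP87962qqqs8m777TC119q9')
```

With 3 capturing groups, `findall` returns a 3-tuple per match.

[('777yP87962qqqs8m777TC1', '1', '9')]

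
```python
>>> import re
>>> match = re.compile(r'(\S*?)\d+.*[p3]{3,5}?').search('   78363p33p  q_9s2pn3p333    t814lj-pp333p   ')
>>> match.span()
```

(3, 43)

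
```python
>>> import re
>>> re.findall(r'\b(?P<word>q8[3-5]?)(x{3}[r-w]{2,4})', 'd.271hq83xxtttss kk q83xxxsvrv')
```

[('q83', 'xxxsvrv')]

This matches a word boundary (`\b`, zero-width); then the literal 'q8', then optionally a character in [3-5] (captured as 'word'); then exactly 3 of a literal 'x', then 2 to 4 of a character in [r-w] (captured).
Scanning left to right: at [20:30] match 'q83xxxsvrv', groups = ('q83', 'xxxsvrv').
`findall` packs the 2 group values into a tuple for every match.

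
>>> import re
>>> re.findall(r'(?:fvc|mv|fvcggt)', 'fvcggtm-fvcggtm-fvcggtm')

['fvc', 'fvc', 'fvc']

Branches in `(...|...)` are attempted left-to-right; the first branch that allows the whole pattern to succeed is taken.
Walking the string: at [0:3] → 'fvc'; at [8:11] → 'fvc'; at [16:19] → 'fvc'.
With no groups in the pattern, `findall` gives back each whole match — 3 here.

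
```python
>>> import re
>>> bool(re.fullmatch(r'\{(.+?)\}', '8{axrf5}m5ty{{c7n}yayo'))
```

False

`re.fullmatch` requires the pattern to consume the entire string.
Here the pattern can't cover the whole string, so the call returns None, and `bool(None)` is False.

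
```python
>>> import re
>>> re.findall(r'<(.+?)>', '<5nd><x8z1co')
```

['5nd']

Scanning left to right: at [0:5] match '<5nd>', group 1 = '5nd'.
Because there's exactly one group, `findall` drops the full match and keeps group 1 from the one hit.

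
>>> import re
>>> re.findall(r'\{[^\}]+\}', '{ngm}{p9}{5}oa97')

Walking the string: at [0:5] → '{ngm}'; at [5:9] → '{p9}'; at [9:12] → '{5}'.
No capturing groups, so `findall` returns the 3 full match strings.

['{ngm}', '{p9}', '{5}']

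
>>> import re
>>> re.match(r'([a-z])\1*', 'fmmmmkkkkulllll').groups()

('f',)

The match spans [0:1] → 'f'.
Captured: group 1 = 'f'.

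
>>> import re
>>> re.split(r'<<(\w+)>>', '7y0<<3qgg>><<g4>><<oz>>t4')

['7y0', '3qgg', '', 'g4', '', 'oz', 't4']

Because the pattern has a capturing group, `split` also inserts each captured text between the pieces.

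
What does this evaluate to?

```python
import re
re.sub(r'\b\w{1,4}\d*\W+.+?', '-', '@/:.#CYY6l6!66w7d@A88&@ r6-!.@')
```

Pattern: a word boundary (`\b`, zero-width); then 1 to 4 of a word character, then zero or more of a digit; then one or more of a non-word character, then one or more of any character (lazy).
Matches: at [18:25] → 'A88&@ r'.
Every occurrence is swapped for '-'.

'@/:.#CYY6l6!66w7d@-6-!.@'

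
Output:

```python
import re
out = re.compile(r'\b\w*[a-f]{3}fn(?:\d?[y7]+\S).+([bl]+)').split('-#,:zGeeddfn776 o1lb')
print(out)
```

['-#,:', 'b', '']

The pattern matches a word boundary (`\b`, zero-width); then zero or more of a word character, then exactly 3 of a character in [a-f], then the literal 'fn'; then optionally a digit, then one or more of one of [y7], then a non-whitespace character (non-capturing group); then one or more of any character; then one or more of one of [bl] (captured).
Matches to split on: at [4:20] → 'zGeeddfn776 o1lb'.
The group in the pattern means `split` returns the separators' captures alongside the pieces.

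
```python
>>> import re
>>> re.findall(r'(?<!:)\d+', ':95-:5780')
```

`(?!…)`/`(?<!…)` only lets a position through if the neighbouring text does NOT match; no characters are consumed.
Walking the string: at [2:3] → '5'; at [6:9] → '780'.
No capturing groups, so `findall` returns the 2 full match strings.

['5', '780']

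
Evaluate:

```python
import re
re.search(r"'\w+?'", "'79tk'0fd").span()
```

(0, 6)

The match spans [0:6] → "'79tk'".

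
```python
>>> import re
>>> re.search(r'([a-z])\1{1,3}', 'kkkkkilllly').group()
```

`\1` is not a pattern — it's the concrete string captured by group 1, re-applied verbatim.
The match spans [0:4] → 'kkkk'.

'kkkk'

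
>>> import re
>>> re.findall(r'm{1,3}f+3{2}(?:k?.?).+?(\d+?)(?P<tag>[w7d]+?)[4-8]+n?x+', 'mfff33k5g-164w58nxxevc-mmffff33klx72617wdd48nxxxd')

[('164', 'w'), ('7261', '7wdd')]

The pattern matches 1 to 3 of a literal 'm', then one or more of a literal 'f', then exactly 2 of the literal '3'; then optionally a literal 'k', then optionally any character (non-capturing group); then one or more of any character (lazy); then one or more of a digit (lazy) (captured); then one or more of one of [w7d] (lazy) (captured as 'tag'); then one or more of a character in [4-8], then optionally the literal 'n', then one or more of a literal 'x'.
Because the quantifier is non-greedy, it stops expanding at the earliest point where the rest of the pattern can succeed.
Matches: at [0:19] match 'mfff33k5g-164w58nxx', groups = ('164', 'w'); at [23:48] match 'mmffff33klx72617wdd48nxxx', groups = ('7261', '7wdd').
2 groups means each result is a tuple of 2 captured strings — 2 here.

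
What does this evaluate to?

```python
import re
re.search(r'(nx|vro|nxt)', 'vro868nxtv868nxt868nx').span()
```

(0, 3)

`search` walks the string left to right and returns the first match it finds.
The match spans [0:3] → 'vro'.
Captured: group 1 = 'vro'.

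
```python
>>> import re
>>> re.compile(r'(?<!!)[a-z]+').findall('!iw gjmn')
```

Because the assertion is negative and zero-width, positions next to the forbidden text are skipped.
With no groups in the pattern, `findall` gives back each whole match — 2 here.

['w', 'gjmn']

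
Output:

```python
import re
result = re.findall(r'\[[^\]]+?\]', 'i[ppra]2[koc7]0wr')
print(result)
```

['[ppra]', '[koc7]']

Matches: at [1:7] → '[ppra]'; at [8:14] → '[koc7]'.
No capturing groups, so `findall` returns the 2 full match strings.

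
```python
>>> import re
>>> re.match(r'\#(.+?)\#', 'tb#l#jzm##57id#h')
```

None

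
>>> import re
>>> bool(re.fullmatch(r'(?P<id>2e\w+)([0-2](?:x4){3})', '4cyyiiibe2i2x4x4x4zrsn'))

False

`re.fullmatch` is like wrapping the pattern in `^…$` (in single-line mode).
Here there's no way to consume every character, so the call returns None, and `bool(None)` is False.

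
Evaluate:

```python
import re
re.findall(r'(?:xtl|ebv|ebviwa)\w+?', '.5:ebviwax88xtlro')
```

['ebvi', 'xtlr']

Branches in `(...|...)` are attempted left-to-right; the first branch that allows the whole pattern to succeed is taken.
Since nothing is captured, `findall` lists the 2 matched substrings directly.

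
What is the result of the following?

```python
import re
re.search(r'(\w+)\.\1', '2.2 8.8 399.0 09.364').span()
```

A backreference is literal: `\1` must see the identical characters the first group matched.
`search` walks the string left to right and returns the first match it finds.
The match spans [0:3] → '2.2'.
Captured: group 1 = '2'.

(0, 3)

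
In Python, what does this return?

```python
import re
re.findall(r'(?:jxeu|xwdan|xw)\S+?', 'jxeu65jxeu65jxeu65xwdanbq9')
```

['jxeu6', 'jxeu6', 'jxeu6', 'xwdanb']

Alternation isn't longest-match — the leftmost alternative that fits at this position is chosen.
Walking the string: at [0:5] → 'jxeu6'; at [6:11] → 'jxeu6'; at [12:17] → 'jxeu6'; at [18:24] → 'xwdanb'.
With no groups in the pattern, `findall` gives back each whole match — 4 here.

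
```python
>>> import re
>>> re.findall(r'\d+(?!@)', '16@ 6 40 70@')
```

['1', '6', '40', '7']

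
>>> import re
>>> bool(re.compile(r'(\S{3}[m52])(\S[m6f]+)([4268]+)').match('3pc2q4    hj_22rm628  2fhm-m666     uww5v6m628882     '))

False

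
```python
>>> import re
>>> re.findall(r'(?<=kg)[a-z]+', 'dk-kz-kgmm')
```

['mm']

Lookahead/lookbehind check context without consuming it, so the matched span excludes the asserted characters.
No capturing groups, so `findall` returns the 1 full match string.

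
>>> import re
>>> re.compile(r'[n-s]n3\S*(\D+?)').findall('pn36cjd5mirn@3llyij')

['j']

Pattern: a character in [n-s], then the literal 'n3', then zero or more of a non-whitespace character; then one or more of a non-digit (lazy) (captured).
Walking the string: at [0:19] match 'pn36cjd5mirn@3llyij', group 1 = 'j'.
`findall` collects group 1 from the one match (1 total).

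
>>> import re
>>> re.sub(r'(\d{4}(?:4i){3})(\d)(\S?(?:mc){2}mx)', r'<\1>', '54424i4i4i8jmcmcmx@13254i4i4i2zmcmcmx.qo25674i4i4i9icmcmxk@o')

This matches exactly 4 of a digit, then the literal '4i' repeated 3 times (captured); then a digit (captured); then optionally a non-whitespace character, then the literal 'mc' repeated 2 times, then the literal 'mx' (captured).
Matches: at [0:18] → '54424i4i4i8jmcmcmx'; at [19:37] → '13254i4i4i2zmcmcmx'.
Each match is replaced using the text its own group 1 captured.

'<54424i4i4i>@<13254i4i4i>.qo25674i4i4i9icmcmxk@o'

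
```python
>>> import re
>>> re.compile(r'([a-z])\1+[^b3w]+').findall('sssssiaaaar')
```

`\1` is not a pattern — it's the concrete string captured by group 1, re-applied verbatim.
Matches: at [0:11] match 'sssssiaaaar', group 1 = 's'.
With a single group, `findall` returns only what that group captured — 1 item.

['s']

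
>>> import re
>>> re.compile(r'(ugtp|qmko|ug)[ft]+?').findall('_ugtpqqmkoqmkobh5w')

['ug']

Matches: at [1:4] match 'ugt', group 1 = 'ug'.
`findall` collects group 1 from the one match (1 total).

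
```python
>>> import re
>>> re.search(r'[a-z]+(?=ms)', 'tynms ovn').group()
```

'tyn'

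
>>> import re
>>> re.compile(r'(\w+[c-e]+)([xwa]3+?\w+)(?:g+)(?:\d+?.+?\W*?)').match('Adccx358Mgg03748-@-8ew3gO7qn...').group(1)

The match spans [0:13] → 'Adccx358Mgg03'.
Captured: group 1 = 'Adcc', group 2 = 'x358Mg'.

'Adcc'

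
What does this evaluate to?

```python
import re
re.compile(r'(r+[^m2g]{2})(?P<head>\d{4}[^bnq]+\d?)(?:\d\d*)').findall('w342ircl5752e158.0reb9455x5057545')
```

[('rcl', '5752e158.'), ('reb', '9455x505754')]

`findall` packs the 2 group values into a tuple for every match.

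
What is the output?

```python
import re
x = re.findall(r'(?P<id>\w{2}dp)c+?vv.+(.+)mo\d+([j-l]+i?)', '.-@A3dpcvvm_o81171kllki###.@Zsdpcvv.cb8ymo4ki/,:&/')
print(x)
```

The pattern matches exactly 2 of a word character, then the literal 'dp' (captured as 'id'); then one or more of the literal 'c' (lazy), then the literal 'vv', then one or more of any character; then one or more of any character (captured); then the literal 'mo', then one or more of a digit; then one or more of a character in [j-l], then optionally a literal 'i' (captured).
Scanning left to right: at [3:45] match 'A3dpcvvm_o81171kllki###.@Zsdpcvv.cb8ymo4ki', groups = ('A3dp', 'y', 'ki').
`findall` packs the 3 group values into a tuple for every match.

[('A3dp', 'y', 'ki')]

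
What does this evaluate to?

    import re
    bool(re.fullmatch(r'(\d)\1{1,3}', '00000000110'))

`\1` has to match the exact text group 1 already captured.
`fullmatch` succeeds only if the pattern covers the string from start to end.
Here the string isn't matched end-to-end, so the call returns None, and `bool(None)` is False.

False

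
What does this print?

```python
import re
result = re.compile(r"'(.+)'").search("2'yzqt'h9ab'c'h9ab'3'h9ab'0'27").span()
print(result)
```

(1, 28)

The match spans [1:28] → "'yzqt'h9ab'c'h9ab'3'h9ab'0'".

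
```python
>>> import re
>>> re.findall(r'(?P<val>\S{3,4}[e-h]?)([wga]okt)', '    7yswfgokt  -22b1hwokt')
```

Pattern: 3 to 4 of a non-whitespace character, then optionally a character in [e-h] (captured as 'val'); then one of [wga], then the literal 'okt' (captured).
Matches: at [4:13] match '7yswfgokt', groups = ('7yswf', 'gokt'); at [16:25] match '22b1hwokt', groups = ('22b1h', 'wokt').
`findall` packs the 2 group values into a tuple for every match.

[('7yswf', 'gokt'), ('22b1h', 'wokt')]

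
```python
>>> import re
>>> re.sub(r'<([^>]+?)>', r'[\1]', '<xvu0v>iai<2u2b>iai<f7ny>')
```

'[xvu0v]iai[2u2b]iai[f7ny]'

The replacement refers to a captured group, so each match is rewritten using its own captured text.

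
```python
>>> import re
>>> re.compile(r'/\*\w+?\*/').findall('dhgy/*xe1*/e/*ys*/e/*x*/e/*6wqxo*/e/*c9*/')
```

['/*xe1*/', '/*ys*/', '/*x*/', '/*6wqxo*/', '/*c9*/']

Scanning left to right: at [4:11] → '/*xe1*/'; at [12:18] → '/*ys*/'; at [19:24] → '/*x*/'; at [25:34] → '/*6wqxo*/'; at [35:41] → '/*c9*/'.
No capturing groups, so `findall` returns the 5 full match strings.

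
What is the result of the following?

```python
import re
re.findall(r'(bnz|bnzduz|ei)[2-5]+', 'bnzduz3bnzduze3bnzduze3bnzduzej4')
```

['bnzduz']

Walking the string: at [0:7] match 'bnzduz3', group 1 = 'bnzduz'.
Because there's exactly one group, `findall` drops the full match and keeps group 1 from the one hit.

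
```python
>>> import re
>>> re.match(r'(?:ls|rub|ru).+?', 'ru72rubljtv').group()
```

'ru7'

`re.match` won't scan ahead — the pattern has to work from the very first character.
The match spans [0:3] → 'ru7'.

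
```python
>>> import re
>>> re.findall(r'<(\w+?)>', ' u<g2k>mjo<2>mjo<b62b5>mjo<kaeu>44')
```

['g2k', '2', 'b62b5', 'kaeu']

Walking the string: at [2:7] match '<g2k>', group 1 = 'g2k'; at [10:13] match '<2>', group 1 = '2'; at [16:23] match '<b62b5>', group 1 = 'b62b5'; at [26:32] match '<kaeu>', group 1 = 'kaeu'.
One capturing group, so `findall` returns just the captured substring from each match — 4 in all.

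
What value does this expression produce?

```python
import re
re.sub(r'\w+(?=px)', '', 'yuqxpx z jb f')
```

'px z jb f'

Because the assertion is zero-width, the text it checks is not consumed and won't appear in the result.
Each match is replaced by ''.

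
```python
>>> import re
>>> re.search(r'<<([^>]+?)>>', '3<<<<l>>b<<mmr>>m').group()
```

`search` walks the string left to right and returns the first match it finds.
The match spans [1:8] → '<<<<l>>'.
Captured: group 1 = '<<l'.

'<<<<l>>'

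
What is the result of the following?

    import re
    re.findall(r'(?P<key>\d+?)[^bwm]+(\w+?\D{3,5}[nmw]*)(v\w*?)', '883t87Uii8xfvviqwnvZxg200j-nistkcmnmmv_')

[('8', 'iqwn', 'v'), ('2', 'mnmm', 'v')]

A `+?`/`*?`/`{m,n}?` starts at its minimum and grows only as far as needed for what follows to match.
`findall` packs the 3 group values into a tuple for every match.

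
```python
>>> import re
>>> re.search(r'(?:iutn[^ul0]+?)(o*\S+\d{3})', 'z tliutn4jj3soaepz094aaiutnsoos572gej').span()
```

(4, 34)

The pattern matches the literal 'iu', then the literal 'tn', then one or more of any character except [ul0] (lazy) (non-capturing group); then zero or more of a literal 'o', then one or more of a non-whitespace character, then exactly 3 of a digit (captured).
Unlike `match`, `search` isn't anchored — it looks for the pattern anywhere in the string.
The match spans [4:34] → 'iutn4jj3soaepz094aaiutnsoos572'.
Captured: group 1 = 'jj3soaepz094aaiutnsoos572'.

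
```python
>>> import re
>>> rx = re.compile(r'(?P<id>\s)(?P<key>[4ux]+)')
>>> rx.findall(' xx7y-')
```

[(' ', 'xx')]

This matches whitespace (captured as 'id'); then one or more of one of [4ux] (captured as 'key').
Matches: at [0:3] match ' xx', groups = (' ', 'xx').
Multiple groups make `findall` return tuples — one 2-tuple for the one match.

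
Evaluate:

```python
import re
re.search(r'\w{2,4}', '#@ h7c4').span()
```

Pattern: 2 to 4 of a word character.
`re.search` scans for the first position where the pattern succeeds.
The match spans [3:7] → 'h7c4'.

(3, 7)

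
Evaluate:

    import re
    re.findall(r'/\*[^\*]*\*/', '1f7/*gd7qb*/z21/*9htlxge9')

['/*gd7qb*/']

Walking the string: at [3:12] → '/*gd7qb*/'.
With no groups in the pattern, `findall` gives back each whole match — 1 here.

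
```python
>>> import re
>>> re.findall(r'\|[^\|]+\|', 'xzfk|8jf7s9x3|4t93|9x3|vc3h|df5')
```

['|8jf7s9x3|', '|9x3|']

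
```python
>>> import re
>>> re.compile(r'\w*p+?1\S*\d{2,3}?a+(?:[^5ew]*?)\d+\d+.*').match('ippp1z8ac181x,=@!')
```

None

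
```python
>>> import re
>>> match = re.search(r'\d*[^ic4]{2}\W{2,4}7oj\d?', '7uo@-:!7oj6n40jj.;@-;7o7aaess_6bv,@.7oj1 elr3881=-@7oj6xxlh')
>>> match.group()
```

'7uo@-:!7oj6'

The pattern matches zero or more of a digit, then exactly 2 of any character except [ic4], then 2 to 4 of a non-word character; then the literal '7oj', then optionally a digit.
`re.search` scans for the first position where the pattern succeeds.
The match spans [0:11] → '7uo@-:!7oj6'.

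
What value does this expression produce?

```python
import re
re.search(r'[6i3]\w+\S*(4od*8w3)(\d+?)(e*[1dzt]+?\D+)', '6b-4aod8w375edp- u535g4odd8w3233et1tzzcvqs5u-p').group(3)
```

The pattern matches one of [6i3], then one or more of a word character, then zero or more of a non-whitespace character; then the literal '4o', then zero or more of the literal 'd', then the literal '8w3' (captured); then one or more of a digit (lazy) (captured); then zero or more of the literal 'e', then one or more of one of [1dzt] (lazy), then one or more of a non-digit (captured).
`re.search` scans for the first position where the pattern succeeds.
The match spans [19:42] → '35g4odd8w3233et1tzzcvqs'.
Captured: group 1 = '4odd8w3', group 2 = '233', group 3 = 'et1tzzcvqs'.

'et1tzzcvqs'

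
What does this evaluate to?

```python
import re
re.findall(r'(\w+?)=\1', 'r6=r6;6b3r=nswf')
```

A backreference is literal: `\1` must see the identical characters the first group matched.
Scanning left to right: at [0:5] match 'r6=r6', group 1 = 'r6'.
One capturing group, so `findall` returns just the captured substring from the one match — 1 in all.

['r6']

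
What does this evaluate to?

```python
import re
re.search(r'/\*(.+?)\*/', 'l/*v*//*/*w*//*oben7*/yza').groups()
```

('v',)

A `+?`/`*?`/`{m,n}?` starts at its minimum and grows only as far as needed for what follows to match.
`re.search` scans for the first position where the pattern succeeds.
The match spans [1:6] → '/*v*/'.
Captured: group 1 = 'v'.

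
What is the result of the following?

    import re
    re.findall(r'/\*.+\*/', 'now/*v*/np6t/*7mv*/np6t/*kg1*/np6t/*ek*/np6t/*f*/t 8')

['/*v*/np6t/*7mv*/np6t/*kg1*/np6t/*ek*/np6t/*f*/']

`findall` yields the raw match text (1 of them) because the pattern has no groups.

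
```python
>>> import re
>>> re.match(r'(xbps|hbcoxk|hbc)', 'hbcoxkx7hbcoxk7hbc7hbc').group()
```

'hbcoxk'

`re.match` won't scan ahead — the pattern has to work from the very first character.
The match spans [0:6] → 'hbcoxk'.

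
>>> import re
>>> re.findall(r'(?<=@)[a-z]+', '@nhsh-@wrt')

Because the assertion is zero-width, the text it checks is not consumed and won't appear in the result.
With no groups in the pattern, `findall` gives back each whole match — 2 here.

['nhsh', 'wrt']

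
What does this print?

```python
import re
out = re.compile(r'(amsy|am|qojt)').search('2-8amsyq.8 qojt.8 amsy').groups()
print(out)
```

('amsy',)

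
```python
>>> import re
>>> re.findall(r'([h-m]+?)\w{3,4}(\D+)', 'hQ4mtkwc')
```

[('h', 'kwc')]

With 2 capturing groups, `findall` returns a 2-tuple per match.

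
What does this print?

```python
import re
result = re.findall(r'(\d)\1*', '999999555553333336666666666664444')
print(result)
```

['9', '5', '3', '6', '4']

The backreference `\1` re-matches whatever the first group consumed, character for character.
Matches: at [0:6] match '999999', group 1 = '9'; at [6:11] match '55555', group 1 = '5'; at [11:17] match '333333', group 1 = '3'; at [17:29] match '666666666666', group 1 = '6'; at [29:33] match '4444', group 1 = '4'.
`findall` collects group 1 from each match (5 total).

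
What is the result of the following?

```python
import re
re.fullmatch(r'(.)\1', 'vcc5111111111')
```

`\1` is not a pattern — it's the concrete string captured by group 1, re-applied verbatim.
`re.fullmatch` is like wrapping the pattern in `^…$` (in single-line mode).
Here the pattern can't cover the whole string, so the call returns None.

None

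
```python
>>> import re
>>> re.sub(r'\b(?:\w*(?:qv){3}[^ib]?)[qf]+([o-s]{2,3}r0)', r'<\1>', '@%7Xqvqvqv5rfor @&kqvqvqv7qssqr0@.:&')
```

'@%7Xqvqvqv5rfor @&<ssqr0>@.:&'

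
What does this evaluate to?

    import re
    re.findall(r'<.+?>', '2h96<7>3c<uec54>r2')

['<7>', '<uec54>']

The `?` after the quantifier makes it lazy — it takes as little as possible before letting the rest of the pattern try.
No capturing groups, so `findall` returns the 2 full match strings.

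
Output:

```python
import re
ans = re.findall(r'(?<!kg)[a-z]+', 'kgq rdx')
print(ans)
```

['kgq', 'rdx']

`(?!…)`/`(?<!…)` only lets a position through if the neighbouring text does NOT match; no characters are consumed.
Walking the string: at [0:3] → 'kgq'; at [4:7] → 'rdx'.
Since nothing is captured, `findall` lists the 2 matched substrings directly.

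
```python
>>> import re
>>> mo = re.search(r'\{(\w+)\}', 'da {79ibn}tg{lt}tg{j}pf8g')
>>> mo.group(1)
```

'79ibn'

The match spans [3:10] → '{79ibn}'.
Captured: group 1 = '79ibn'.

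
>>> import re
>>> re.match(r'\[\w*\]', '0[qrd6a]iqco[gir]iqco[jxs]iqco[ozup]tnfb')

None

With `match`, the pattern is implicitly anchored at the beginning.
Here the pattern fails at index 0, so the call returns None.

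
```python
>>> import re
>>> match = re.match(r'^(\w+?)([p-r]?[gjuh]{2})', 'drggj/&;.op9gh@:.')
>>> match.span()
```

The pattern matches anchored at the start of the string; then one or more of a word character (lazy) (captured); then optionally a character in [p-r], then exactly 2 of one of [gjuh] (captured).
A `+?`/`*?`/`{m,n}?` starts at its minimum and grows only as far as needed for what follows to match.
With `match`, the pattern is implicitly anchored at the beginning.
The match spans [0:4] → 'drgg'.
Captured: group 1 = 'd', group 2 = 'rgg'.

(0, 4)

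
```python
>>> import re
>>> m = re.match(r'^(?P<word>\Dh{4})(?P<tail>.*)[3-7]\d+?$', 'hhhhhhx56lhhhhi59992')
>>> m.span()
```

(0, 20)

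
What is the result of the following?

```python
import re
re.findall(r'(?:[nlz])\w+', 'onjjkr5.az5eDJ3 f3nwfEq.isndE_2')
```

The pattern matches one of [nlz] (non-capturing group); then one or more of a word character.
Scanning left to right: at [1:7] → 'njjkr5'; at [9:15] → 'z5eDJ3'; at [18:23] → 'nwfEq'; at [26:31] → 'ndE_2'.
Since nothing is captured, `findall` lists the 4 matched substrings directly.

['njjkr5', 'z5eDJ3', 'nwfEq', 'ndE_2']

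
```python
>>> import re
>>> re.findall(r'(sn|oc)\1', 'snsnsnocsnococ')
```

`\1` has to match the exact text group 1 already captured.
Matches: at [0:4] match 'snsn', group 1 = 'sn'; at [10:14] match 'ococ', group 1 = 'oc'.
Because there's exactly one group, `findall` drops the full match and keeps group 1 from each hit.

['sn', 'oc']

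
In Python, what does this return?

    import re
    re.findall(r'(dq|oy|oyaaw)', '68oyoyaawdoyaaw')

['oy', 'oy', 'oy']

Alternation tries branches left to right and keeps the first one that lets the overall match succeed at that position.
Matches: at [2:4] match 'oy', group 1 = 'oy'; at [4:6] match 'oy', group 1 = 'oy'; at [10:12] match 'oy', group 1 = 'oy'.
`findall` collects group 1 from each match (3 total).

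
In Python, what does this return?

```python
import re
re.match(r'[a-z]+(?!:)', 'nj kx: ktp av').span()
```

(0, 2)

`re.match` won't scan ahead — the pattern has to work from the very first character.
The match spans [0:2] → 'nj'.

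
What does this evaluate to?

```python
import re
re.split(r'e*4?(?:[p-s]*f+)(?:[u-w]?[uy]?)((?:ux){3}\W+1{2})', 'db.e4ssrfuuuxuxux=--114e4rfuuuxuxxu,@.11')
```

The pattern matches zero or more of the literal 'e', then optionally a literal '4'; then zero or more of a character in [p-s], then one or more of the literal 'f' (non-capturing group); then optionally a character in [u-w], then optionally one of [uy] (non-capturing group); then the literal 'ux' repeated 3 times, then one or more of a non-word character, then exactly 2 of the literal '1' (captured).
Matches to split on: at [3:22] → 'e4ssrfuuuxuxux=--11'.
`re.split` interleaves the captured-group text with the surrounding fragments.

['db.', 'uxuxux=--11', '4e4rfuuuxuxxu,@.11']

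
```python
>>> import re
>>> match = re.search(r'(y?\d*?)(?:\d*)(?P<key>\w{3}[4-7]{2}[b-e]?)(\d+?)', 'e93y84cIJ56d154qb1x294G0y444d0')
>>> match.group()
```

'y84cIJ56d1'

Pattern: optionally a literal 'y', then zero or more of a digit (lazy) (captured); then zero or more of a digit (non-capturing group); then exactly 3 of a word character, then exactly 2 of a character in [4-7], then optionally a character in [b-e] (captured as 'key'); then one or more of a digit (lazy) (captured).
The `?` after the quantifier makes it lazy — it takes as little as possible before letting the rest of the pattern try.
`re.search` scans for the first position where the pattern succeeds.
The match spans [3:13] → 'y84cIJ56d1'.
Captured: group 1 = 'y', group 2 = 'cIJ56d', group 3 = '1'.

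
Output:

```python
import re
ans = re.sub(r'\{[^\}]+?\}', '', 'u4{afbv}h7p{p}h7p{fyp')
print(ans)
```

Matches: at [2:8] → '{afbv}'; at [11:14] → '{p}'.
Every occurrence is swapped for ''.

u4h7ph7p{fyp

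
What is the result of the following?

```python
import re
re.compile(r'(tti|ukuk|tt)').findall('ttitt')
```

['tti', 'tt']

The regex engine tests alternatives in the order written; an earlier branch that matches wins even if a later one would match more.
With a single group, `findall` returns only what that group captured — 2 items.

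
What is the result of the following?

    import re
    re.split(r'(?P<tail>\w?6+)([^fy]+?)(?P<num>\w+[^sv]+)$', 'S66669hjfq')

['', 'S6666', '9', 'hjfq', '']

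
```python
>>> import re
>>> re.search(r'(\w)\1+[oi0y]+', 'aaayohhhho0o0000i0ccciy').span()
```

After group 1 captures some text, `\1` only succeeds where that same text appears again.
The match spans [0:5] → 'aaayo'.

(0, 5)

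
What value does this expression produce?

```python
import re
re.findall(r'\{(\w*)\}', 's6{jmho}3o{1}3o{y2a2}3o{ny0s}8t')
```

Scanning left to right: at [2:8] match '{jmho}', group 1 = 'jmho'; at [10:13] match '{1}', group 1 = '1'; at [15:21] match '{y2a2}', group 1 = 'y2a2'; at [23:29] match '{ny0s}', group 1 = 'ny0s'.
With a single group, `findall` returns only what that group captured — 4 items.

['jmho', '1', 'y2a2', 'ny0s']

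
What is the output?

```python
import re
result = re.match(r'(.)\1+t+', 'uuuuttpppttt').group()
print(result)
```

uuuutt

After group 1 captures some text, `\1` only succeeds where that same text appears again.
`match` is anchored at position 0; if the pattern doesn't fit there, it returns None.
The match spans [0:6] → 'uuuutt'.
Captured: group 1 = 'u'.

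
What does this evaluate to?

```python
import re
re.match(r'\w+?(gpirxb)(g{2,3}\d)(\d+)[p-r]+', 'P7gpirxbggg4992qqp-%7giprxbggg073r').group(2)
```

'ggg4'

The pattern matches one or more of a word character (lazy); then the literal 'gpi', then the literal 'r', then the literal 'xb' (captured); then 2 to 3 of the literal 'g', then a digit (captured); then one or more of a digit (captured); then one or more of a character in [p-r].
With `match`, the pattern is implicitly anchored at the beginning.
The match spans [0:18] → 'P7gpirxbggg4992qqp'.
Captured: group 1 = 'gpirxb', group 2 = 'ggg4', group 3 = '992'.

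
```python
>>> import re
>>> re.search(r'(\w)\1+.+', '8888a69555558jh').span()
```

(0, 15)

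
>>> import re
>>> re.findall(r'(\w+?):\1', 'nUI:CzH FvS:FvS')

['FvS']

The backreference `\1` re-matches whatever the first group consumed, character for character.
Because there's exactly one group, `findall` drops the full match and keeps group 1 from the one hit.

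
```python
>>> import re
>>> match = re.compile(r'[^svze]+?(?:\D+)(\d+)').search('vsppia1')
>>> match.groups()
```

('1',)

The pattern matches one or more of any character except [svze] (lazy); then one or more of a non-digit (non-capturing group); then one or more of a digit (captured).
Unlike `match`, `search` isn't anchored — it looks for the pattern anywhere in the string.
The match spans [2:7] → 'ppia1'.
Captured: group 1 = '1'.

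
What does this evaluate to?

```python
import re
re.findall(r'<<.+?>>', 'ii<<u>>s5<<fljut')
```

No capturing groups, so `findall` returns the 1 full match string.

['<<u>>']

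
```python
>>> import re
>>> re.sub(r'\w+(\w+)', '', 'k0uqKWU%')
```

'%'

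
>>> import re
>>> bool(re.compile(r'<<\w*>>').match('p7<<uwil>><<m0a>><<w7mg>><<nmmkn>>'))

`match` is anchored at position 0; if the pattern doesn't fit there, it returns None.
Here the string doesn't start with a match, so the call returns None, and `bool(None)` is False.

False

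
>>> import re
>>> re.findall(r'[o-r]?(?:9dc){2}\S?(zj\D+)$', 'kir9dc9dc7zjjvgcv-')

`findall` collects group 1 from the one match (1 total).

['zjjvgcv-']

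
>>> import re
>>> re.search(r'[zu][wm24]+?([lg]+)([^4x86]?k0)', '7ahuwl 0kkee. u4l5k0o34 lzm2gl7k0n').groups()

The match spans [14:20] → 'u4l5k0'.
Captured: group 1 = 'l', group 2 = '5k0'.

('l', '5k0')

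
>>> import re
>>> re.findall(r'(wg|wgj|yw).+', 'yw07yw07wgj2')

Scanning left to right: at [0:12] match 'yw07yw07wgj2', group 1 = 'yw'.
One capturing group, so `findall` returns just the captured substring from the one match — 1 in all.

['yw']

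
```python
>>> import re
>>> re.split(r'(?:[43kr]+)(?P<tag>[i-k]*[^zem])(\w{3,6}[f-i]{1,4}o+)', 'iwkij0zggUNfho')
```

The pattern matches one or more of one of [43kr] (non-capturing group); then zero or more of a character in [i-k], then any character except [zem] (captured as 'tag'); then 3 to 6 of a word character, then 1 to 4 of a character in [f-i], then one or more of the literal 'o' (captured).
Matches to split on: at [2:14] → 'kij0zggUNfho'.
With a capturing group present, the delimiter's captured portion is kept in the result list.

['iw', 'ij0', 'zggUNfho', '']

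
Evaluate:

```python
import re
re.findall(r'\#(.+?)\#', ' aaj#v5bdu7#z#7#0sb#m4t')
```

['v5bdu7', '7']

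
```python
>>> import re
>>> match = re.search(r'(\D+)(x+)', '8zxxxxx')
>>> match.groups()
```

Pattern: one or more of a non-digit (captured); then one or more of a literal 'x' (captured).
`search` walks the string left to right and returns the first match it finds.
The match spans [1:7] → 'zxxxxx'.
Captured: group 1 = 'zxxxx', group 2 = 'x'.

('zxxxx', 'x')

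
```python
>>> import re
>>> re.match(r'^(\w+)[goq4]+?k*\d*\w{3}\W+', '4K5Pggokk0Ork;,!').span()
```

(0, 16)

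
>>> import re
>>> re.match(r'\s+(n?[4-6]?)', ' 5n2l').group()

This matches one or more of whitespace; then optionally the literal 'n', then optionally a character in [4-6] (captured).
`re.match` only tries the pattern at the start of the string.
The match spans [0:2] → ' 5'.
Captured: group 1 = '5'.

' 5'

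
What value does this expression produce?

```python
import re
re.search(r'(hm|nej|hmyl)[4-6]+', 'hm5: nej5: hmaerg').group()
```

'hm5'

The match spans [0:3] → 'hm5'.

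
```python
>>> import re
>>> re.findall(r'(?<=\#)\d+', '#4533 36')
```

['4533']

Because the assertion is zero-width, the text it checks is not consumed and won't appear in the result.
No capturing groups, so `findall` returns the 1 full match string.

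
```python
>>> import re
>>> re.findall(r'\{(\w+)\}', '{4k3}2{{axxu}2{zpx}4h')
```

['4k3', 'axxu', 'zpx']

`findall` collects group 1 from each match (3 total).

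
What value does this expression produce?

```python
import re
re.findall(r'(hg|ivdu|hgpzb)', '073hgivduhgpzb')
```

['hg', 'ivdu', 'hg']

The regex engine tests alternatives in the order written; an earlier branch that matches wins even if a later one would match more.
One capturing group, so `findall` returns just the captured substring from each match — 3 in all.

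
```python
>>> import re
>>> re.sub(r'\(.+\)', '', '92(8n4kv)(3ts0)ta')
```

Matches: at [2:15] → '(8n4kv)(3ts0)'.
Each match is replaced by ''.

'92ta'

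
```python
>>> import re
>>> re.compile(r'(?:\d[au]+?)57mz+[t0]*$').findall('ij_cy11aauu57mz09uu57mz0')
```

['9uu57mz0']

Pattern: a digit, then one or more of one of [au] (lazy) (non-capturing group); then the literal '57m', then one or more of the literal 'z', then zero or more of one of [t0]; then anchored at the end.
Matches: at [16:24] → '9uu57mz0'.
`findall` yields the raw match text (1 of them) because the pattern has no groups.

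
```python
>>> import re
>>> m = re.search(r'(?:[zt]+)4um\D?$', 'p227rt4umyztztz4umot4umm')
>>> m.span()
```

(19, 24)

The match spans [19:24] → 't4umm'.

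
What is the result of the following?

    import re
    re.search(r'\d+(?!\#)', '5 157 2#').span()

(0, 1)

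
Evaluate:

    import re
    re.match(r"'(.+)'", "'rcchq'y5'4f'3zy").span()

(0, 13)

`match` is anchored at position 0; if the pattern doesn't fit there, it returns None.
The match spans [0:13] → "'rcchq'y5'4f'".
Captured: group 1 = "rcchq'y5'4f".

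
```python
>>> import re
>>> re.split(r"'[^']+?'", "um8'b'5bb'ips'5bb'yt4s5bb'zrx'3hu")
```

['um8', '5bb', '5bb', "zrx'3hu"]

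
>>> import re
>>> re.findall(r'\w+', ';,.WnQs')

Pattern: one or more of a word character.
Scanning left to right: at [3:7] → 'WnQs'.
Since nothing is captured, `findall` lists the 1 matched substring directly.

['WnQs']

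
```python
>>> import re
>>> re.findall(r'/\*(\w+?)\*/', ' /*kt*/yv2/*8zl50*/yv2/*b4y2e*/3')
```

['kt', '8zl50', 'b4y2e']

Matches: at [1:7] match '/*kt*/', group 1 = 'kt'; at [10:19] match '/*8zl50*/', group 1 = '8zl50'; at [22:31] match '/*b4y2e*/', group 1 = 'b4y2e'.
One capturing group, so `findall` returns just the captured substring from each match — 3 in all.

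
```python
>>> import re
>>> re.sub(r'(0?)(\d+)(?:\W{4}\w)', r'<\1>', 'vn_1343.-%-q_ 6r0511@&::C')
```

'vn_<>_ 6r<0>'

The pattern matches optionally a literal '0' (captured); then one or more of a digit (captured); then exactly 4 of a non-word character, then a word character (non-capturing group).
Matches: at [3:12] → '1343.-%-q'; at [16:25] → '0511@&::C'.
Each match is replaced using the text its own group 1 captured.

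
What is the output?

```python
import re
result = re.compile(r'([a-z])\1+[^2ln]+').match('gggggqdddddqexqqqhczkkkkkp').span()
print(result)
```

(0, 26)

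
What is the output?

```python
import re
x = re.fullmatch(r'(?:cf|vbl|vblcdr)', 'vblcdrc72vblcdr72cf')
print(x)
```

None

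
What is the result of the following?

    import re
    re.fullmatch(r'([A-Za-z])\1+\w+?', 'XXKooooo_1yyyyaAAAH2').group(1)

'X'

The match spans [0:20] → 'XXKooooo_1yyyyaAAAH2'.
Captured: group 1 = 'X'.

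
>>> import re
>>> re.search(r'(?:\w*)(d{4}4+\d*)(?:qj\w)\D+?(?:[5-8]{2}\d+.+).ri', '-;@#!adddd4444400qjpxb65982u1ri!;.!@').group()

'adddd4444400qjpxb65982u1ri'

This matches zero or more of a word character (non-capturing group); then exactly 4 of a literal 'd', then one or more of the literal '4', then zero or more of a digit (captured); then the literal 'qj', then a word character (non-capturing group); then one or more of a non-digit (lazy); then exactly 2 of a character in [5-8], then one or more of a digit, then one or more of any character (non-capturing group); then any character, then the literal 'ri'.
Unlike `match`, `search` isn't anchored — it looks for the pattern anywhere in the string.
The match spans [5:31] → 'adddd4444400qjpxb65982u1ri'.
Captured: group 1 = 'dddd4444400'.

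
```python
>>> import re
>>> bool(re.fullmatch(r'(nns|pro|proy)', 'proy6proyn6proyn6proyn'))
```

`re.fullmatch` requires the pattern to consume the entire string.
Here the string isn't matched end-to-end, so the call returns None, and `bool(None)` is False.

False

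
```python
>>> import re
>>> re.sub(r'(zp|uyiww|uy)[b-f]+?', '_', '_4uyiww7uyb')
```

'_4uyiww7_'

Matches: at [8:11] → 'uyb'.
Every occurrence is swapped for '_'.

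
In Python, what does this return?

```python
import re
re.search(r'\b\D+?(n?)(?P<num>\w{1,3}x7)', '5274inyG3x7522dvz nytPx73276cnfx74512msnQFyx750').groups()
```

The pattern matches a word boundary (`\b`, zero-width); then one or more of a non-digit (lazy); then optionally a literal 'n' (captured); then 1 to 3 of a word character, then the literal 'x7' (captured as 'num').
Because the quantifier is non-greedy, it stops expanding at the earliest point where the rest of the pattern can succeed.
`re.search` scans for the first position where the pattern succeeds.
The match spans [17:24] → ' nytPx7'.
Captured: group 1 = 'n', group 2 = 'ytPx7'.

('n', 'ytPx7')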